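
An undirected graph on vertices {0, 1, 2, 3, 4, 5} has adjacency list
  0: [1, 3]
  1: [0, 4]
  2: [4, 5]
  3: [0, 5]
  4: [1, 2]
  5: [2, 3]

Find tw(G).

2

A width-2 tree decomposition is:
Bags: B1 = {0, 1, 3}  B2 = {1, 3, 4}  B3 = {2, 3, 4}  B4 = {2, 3, 5}
Tree: B1–B2, B2–B3, B3–B4
Each bag holds 3 vertices, so the decomposition has width 2, which upper-bounds the treewidth. The edges 3–0–1–4–2–5–3 form a cycle, so G is not a tree and its treewidth is at least 2. Hence tw(G) = 2 exactly.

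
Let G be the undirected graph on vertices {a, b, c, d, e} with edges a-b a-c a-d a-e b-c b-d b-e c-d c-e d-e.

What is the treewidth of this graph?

4

A width-4 tree decomposition is:
Bags: B1 = {a, b, c, d, e}
Tree: (single bag)
A single bag containing all 5 vertices is trivially a valid decomposition of width 4. For the lower bound, the 5 vertices {a, b, c, d, e} are pairwise adjacent, and any tree decomposition puts a clique entirely inside one bag — forcing width ≥ 4. The upper and lower bounds meet at 4, so that is the treewidth.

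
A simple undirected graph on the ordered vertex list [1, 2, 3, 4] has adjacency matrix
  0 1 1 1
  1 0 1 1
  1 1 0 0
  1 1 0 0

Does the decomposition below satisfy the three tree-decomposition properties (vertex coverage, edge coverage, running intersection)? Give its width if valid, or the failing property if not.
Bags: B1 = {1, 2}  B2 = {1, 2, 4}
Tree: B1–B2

No — vertex 3 appears in no bag.

A tree decomposition must satisfy three properties: every vertex lies in some bag; for every edge, both endpoints lie together in some bag; and for every vertex, the bags containing it form a connected subtree. Here vertex 3 appears in no bag, so the decomposition is invalid.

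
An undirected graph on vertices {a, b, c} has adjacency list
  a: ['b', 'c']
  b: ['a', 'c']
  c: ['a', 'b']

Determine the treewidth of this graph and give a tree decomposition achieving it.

With just one bag of size 3, the width is 3 − 1 = 2, so tw(G) ≤ 2. Conversely, {a, b, c} is a clique of size 3, and the vertices of any clique must share a bag in every tree decomposition; so some bag has ≥ 3 vertices and tw(G) ≥ 2. Therefore the treewidth is 2.

Treewidth 2.
One optimal decomposition is:
Bags: B1 = {a, b, c}
Tree: (single bag)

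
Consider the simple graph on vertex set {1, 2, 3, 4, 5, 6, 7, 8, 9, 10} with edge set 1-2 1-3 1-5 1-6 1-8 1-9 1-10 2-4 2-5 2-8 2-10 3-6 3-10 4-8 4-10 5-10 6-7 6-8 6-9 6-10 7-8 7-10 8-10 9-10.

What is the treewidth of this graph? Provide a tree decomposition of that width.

Treewidth 3.
One such decomposition:
Bags: B1 = {1, 6, 8, 10}  B2 = {1, 3, 6, 10}  B3 = {6, 7, 8, 10}  B4 = {1, 2, 8, 10}  B5 = {1, 6, 9, 10}  B6 = {2, 4, 8, 10}  B7 = {1, 2, 5, 10}
Tree: B1–B2, B1–B3, B1–B4, B1–B5, B4–B6, B4–B7

The largest bag has 4 vertices, giving width 3; this decomposition certifies tw(G) ≤ 3. For the lower bound, the 4 vertices {1, 2, 8, 10} are pairwise adjacent, and any tree decomposition puts a clique entirely inside one bag — forcing width ≥ 3. The upper and lower bounds meet at 3, so that is the treewidth.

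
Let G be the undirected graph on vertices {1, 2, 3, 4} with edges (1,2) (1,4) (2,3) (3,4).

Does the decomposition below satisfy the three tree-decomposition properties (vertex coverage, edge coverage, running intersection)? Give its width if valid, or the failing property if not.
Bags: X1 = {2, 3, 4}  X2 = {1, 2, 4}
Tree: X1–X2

Yes; width 2.

Vertex coverage: the bags together contain {1, 2, 3, 4}, the full vertex set. Edge coverage: each edge of G has both endpoints in at least one bag. Running intersection: for every vertex, the bags containing it form a connected subtree. All three properties hold, so this is a valid tree decomposition of width max|bag| − 1 = 2, and hence tw(G) ≤ 2.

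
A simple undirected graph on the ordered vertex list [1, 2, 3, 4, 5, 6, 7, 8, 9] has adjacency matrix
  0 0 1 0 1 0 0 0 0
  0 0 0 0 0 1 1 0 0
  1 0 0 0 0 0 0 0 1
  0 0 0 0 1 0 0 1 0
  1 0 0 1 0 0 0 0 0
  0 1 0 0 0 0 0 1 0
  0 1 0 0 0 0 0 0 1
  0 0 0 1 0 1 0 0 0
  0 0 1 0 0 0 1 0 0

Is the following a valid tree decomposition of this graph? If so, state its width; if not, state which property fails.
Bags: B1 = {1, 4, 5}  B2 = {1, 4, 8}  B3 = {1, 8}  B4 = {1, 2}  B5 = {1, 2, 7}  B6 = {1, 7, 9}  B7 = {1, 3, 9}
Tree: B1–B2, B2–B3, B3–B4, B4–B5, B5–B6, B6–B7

A tree decomposition must satisfy three properties: every vertex lies in some bag; for every edge, both endpoints lie together in some bag; and for every vertex, the bags containing it form a connected subtree. Here vertex 6 appears in no bag, so the decomposition is invalid.

No — vertex 6 appears in no bag.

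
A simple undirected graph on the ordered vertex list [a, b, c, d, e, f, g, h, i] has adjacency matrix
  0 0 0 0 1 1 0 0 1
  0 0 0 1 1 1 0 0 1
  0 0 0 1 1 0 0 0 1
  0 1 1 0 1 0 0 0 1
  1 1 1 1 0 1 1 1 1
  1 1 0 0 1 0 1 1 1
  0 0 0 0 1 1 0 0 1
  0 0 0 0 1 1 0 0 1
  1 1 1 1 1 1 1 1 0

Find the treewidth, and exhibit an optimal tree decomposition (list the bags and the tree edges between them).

Every bag has size at most 4, so the width is 4 − 1 = 3 and tw(G) ≤ 3. For the lower bound, the 4 vertices {c, d, e, i} are pairwise adjacent, and any tree decomposition puts a clique entirely inside one bag — forcing width ≥ 3. Hence tw(G) = 3 exactly.

Treewidth 3.
One such decomposition:
Bags: B1 = {b, e, f, i}  B2 = {e, f, g, i}  B3 = {a, e, f, i}  B4 = {b, d, e, i}  B5 = {c, d, e, i}  B6 = {e, f, h, i}
Tree: B1–B2, B2–B3, B1–B4, B4–B5, B3–B6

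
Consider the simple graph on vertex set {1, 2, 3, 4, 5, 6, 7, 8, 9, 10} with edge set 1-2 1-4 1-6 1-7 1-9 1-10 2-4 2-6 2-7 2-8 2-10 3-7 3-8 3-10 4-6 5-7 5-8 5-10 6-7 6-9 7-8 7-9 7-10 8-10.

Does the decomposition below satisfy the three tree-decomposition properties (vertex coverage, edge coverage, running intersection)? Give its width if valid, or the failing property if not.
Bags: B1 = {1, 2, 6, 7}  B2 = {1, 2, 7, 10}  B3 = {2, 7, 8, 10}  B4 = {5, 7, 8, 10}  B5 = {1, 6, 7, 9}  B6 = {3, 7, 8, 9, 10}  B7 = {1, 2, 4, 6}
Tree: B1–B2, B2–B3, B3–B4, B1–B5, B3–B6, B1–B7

No — bags containing vertex 9 are not connected in the tree.

A tree decomposition must satisfy three properties: every vertex lies in some bag; for every edge, both endpoints lie together in some bag; and for every vertex, the bags containing it form a connected subtree. Here bags containing vertex 9 are not connected in the tree, so the decomposition is invalid.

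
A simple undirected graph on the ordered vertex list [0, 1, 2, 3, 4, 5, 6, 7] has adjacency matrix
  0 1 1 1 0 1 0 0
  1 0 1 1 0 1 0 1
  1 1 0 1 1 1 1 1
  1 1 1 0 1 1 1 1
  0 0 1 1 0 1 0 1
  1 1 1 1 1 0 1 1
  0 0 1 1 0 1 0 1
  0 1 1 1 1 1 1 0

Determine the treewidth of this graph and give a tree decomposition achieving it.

Each bag holds 5 vertices, so the decomposition has width 4, which upper-bounds the treewidth. On the other hand G contains the 5-clique {0, 1, 2, 3, 5}. A clique must lie in a single bag of any decomposition, so no decomposition can have width below 4. Hence tw(G) = 4 exactly.

Treewidth 4.
One such decomposition:
Bags: B1 = {2, 3, 4, 5, 7}  B2 = {1, 2, 3, 5, 7}  B3 = {2, 3, 5, 6, 7}  B4 = {0, 1, 2, 3, 5}
Tree: B1–B2, B1–B3, B2–B4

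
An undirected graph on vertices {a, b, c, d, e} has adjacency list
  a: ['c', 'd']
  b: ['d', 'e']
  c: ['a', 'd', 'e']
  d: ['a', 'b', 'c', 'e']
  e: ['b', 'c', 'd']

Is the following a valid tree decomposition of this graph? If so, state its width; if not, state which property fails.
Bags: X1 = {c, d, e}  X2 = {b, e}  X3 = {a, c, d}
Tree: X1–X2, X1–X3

No — edge (d,b) lies in no bag.

A tree decomposition must satisfy three properties: every vertex lies in some bag; for every edge, both endpoints lie together in some bag; and for every vertex, the bags containing it form a connected subtree. Here edge (d,b) lies in no bag, so the decomposition is invalid.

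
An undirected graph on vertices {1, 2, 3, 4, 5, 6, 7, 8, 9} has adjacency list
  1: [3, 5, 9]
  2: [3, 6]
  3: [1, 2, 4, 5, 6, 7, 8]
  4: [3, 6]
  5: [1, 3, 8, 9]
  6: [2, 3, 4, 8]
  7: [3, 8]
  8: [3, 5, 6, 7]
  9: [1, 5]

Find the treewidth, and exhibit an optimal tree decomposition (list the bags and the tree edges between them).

Treewidth 2.
One such decomposition:
Bags: B1 = {3, 7, 8}  B2 = {3, 5, 8}  B3 = {1, 3, 5}  B4 = {1, 5, 9}  B5 = {3, 6, 8}  B6 = {2, 3, 6}  B7 = {3, 4, 6}
Tree: B1–B2, B2–B3, B3–B4, B2–B5, B5–B6, B6–B7

Every bag has size at most 3, so the width is 3 − 1 = 2 and tw(G) ≤ 2. On the other hand G contains the 3-clique {1, 5, 9}. A clique must lie in a single bag of any decomposition, so no decomposition can have width below 2. Therefore the treewidth is 2.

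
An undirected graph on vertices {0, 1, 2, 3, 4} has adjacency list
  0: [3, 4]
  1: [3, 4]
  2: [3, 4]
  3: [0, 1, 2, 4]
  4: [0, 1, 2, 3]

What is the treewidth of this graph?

2

A width-2 tree decomposition is:
Bags: B1 = {1, 3, 4}  B2 = {2, 3, 4}  B3 = {0, 3, 4}
Tree: B1–B2, B2–B3
The largest bag has 3 vertices, giving width 2; this decomposition certifies tw(G) ≤ 2. Conversely, {0, 3, 4} is a clique of size 3, and the vertices of any clique must share a bag in every tree decomposition; so some bag has ≥ 3 vertices and tw(G) ≥ 2. Hence tw(G) = 2 exactly.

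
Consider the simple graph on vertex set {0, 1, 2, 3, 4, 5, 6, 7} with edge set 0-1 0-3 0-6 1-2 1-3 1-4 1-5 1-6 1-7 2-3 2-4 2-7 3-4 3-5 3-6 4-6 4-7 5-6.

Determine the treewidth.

3

A width-3 tree decomposition is:
Bags: B1 = {1, 3, 5, 6}  B2 = {1, 3, 4, 6}  B3 = {0, 1, 3, 6}  B4 = {1, 2, 3, 4}  B5 = {1, 2, 4, 7}
Tree: B1–B2, B2–B3, B2–B4, B4–B5
Each bag holds 4 vertices, so the decomposition has width 3, which upper-bounds the treewidth. For the lower bound, the 4 vertices {1, 2, 3, 4} are pairwise adjacent, and any tree decomposition puts a clique entirely inside one bag — forcing width ≥ 3. Therefore the treewidth is 3.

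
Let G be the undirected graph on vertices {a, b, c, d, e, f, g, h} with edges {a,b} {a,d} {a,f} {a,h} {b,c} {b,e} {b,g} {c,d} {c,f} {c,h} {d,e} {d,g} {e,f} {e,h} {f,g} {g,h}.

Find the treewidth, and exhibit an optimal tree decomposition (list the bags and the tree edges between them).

Each bag holds 5 vertices, so the decomposition has width 4, which upper-bounds the treewidth. For the lower bound: the 5 vertex sets {b,e}, {c,d}, {a,h}, {g}, {f} are disjoint, each induces a connected subgraph, and every pair is joined by at least one edge of G. Contracting each set to a single vertex therefore yields K_{5} as a minor, and since treewidth is minor-monotone, tw(G) ≥ tw(K_{5}) = 4. The upper and lower bounds meet at 4, so that is the treewidth.

Treewidth 4.
Bags: B1 = {a, b, c, e, g}  B2 = {a, c, d, e, g}  B3 = {a, c, e, g, h}  B4 = {a, c, e, f, g}
Tree: B1–B2, B2–B3, B3–B4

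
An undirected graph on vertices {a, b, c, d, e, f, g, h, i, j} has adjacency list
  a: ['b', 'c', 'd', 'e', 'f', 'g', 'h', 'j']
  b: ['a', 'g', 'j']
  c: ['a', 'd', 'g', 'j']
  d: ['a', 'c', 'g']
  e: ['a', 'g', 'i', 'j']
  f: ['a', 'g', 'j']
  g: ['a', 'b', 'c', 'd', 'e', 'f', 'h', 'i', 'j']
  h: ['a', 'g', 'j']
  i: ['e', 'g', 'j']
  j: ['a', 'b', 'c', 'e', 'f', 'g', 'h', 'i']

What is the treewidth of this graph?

A width-3 tree decomposition is:
Bags: B1 = {a, f, g, j}  B2 = {a, c, g, j}  B3 = {a, b, g, j}  B4 = {a, g, h, j}  B5 = {a, c, d, g}  B6 = {a, e, g, j}  B7 = {e, g, i, j}
Tree: B1–B2, B2–B3, B1–B4, B2–B5, B3–B6, B6–B7
Each bag holds 4 vertices, so the decomposition has width 3, which upper-bounds the treewidth. For the lower bound, the 4 vertices {a, c, d, g} are pairwise adjacent, and any tree decomposition puts a clique entirely inside one bag — forcing width ≥ 3. Combining the bounds, tw(G) = 3.

3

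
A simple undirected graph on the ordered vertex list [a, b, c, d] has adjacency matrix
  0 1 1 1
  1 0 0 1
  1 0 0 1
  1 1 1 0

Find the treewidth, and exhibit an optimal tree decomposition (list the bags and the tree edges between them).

Every bag has size at most 3, so the width is 3 − 1 = 2 and tw(G) ≤ 2. For the lower bound, the 3 vertices {a, c, d} are pairwise adjacent, and any tree decomposition puts a clique entirely inside one bag — forcing width ≥ 2. Hence tw(G) = 2 exactly.

Treewidth 2.
One such decomposition:
Bags: B1 = {a, c, d}  B2 = {a, b, d}
Tree: B1–B2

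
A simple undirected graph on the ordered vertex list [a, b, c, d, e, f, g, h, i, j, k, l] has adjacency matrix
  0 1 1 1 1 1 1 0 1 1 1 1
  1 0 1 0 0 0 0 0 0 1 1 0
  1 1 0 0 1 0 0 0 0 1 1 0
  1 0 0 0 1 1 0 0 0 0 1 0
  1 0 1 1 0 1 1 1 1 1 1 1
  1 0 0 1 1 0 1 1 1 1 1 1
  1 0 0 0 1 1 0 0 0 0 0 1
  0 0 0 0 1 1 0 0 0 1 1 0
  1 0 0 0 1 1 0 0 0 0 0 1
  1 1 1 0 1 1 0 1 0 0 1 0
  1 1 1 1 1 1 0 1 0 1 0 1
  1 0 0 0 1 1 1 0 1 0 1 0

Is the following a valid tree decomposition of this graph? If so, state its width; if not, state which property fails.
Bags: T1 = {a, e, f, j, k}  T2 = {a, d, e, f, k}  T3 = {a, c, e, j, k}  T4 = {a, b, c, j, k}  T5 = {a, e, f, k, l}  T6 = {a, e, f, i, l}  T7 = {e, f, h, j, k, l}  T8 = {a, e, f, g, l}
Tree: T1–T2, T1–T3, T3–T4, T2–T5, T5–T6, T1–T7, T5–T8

A tree decomposition must satisfy three properties: every vertex lies in some bag; for every edge, both endpoints lie together in some bag; and for every vertex, the bags containing it form a connected subtree. Here bags containing vertex l are not connected in the tree, so the decomposition is invalid.

No — bags containing vertex l are not connected in the tree.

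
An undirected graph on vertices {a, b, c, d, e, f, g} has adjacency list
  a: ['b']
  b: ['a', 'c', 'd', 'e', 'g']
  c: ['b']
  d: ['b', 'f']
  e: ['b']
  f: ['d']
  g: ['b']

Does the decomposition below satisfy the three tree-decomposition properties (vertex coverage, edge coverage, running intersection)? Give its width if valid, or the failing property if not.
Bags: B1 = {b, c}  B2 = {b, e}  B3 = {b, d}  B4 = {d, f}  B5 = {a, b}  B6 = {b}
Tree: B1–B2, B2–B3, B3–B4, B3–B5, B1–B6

A tree decomposition must satisfy three properties: every vertex lies in some bag; for every edge, both endpoints lie together in some bag; and for every vertex, the bags containing it form a connected subtree. Here vertex g appears in no bag, so the decomposition is invalid.

No — vertex g appears in no bag.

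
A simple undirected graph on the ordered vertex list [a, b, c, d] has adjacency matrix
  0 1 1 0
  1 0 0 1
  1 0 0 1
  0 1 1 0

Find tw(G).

A width-2 tree decomposition is:
Bags: B1 = {b, c, d}  B2 = {a, b, c}
Tree: B1–B2
Every bag has size at most 3, so the width is 3 − 1 = 2 and tw(G) ≤ 2. The edges c–d–b–a–c form a cycle, so G is not a tree and its treewidth is at least 2. Therefore the treewidth is 2.

2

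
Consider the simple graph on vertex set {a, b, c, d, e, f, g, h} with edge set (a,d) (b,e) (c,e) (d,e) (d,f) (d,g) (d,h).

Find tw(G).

A width-1 tree decomposition is:
Bags: B1 = {d, h}  B2 = {d, f}  B3 = {d, e}  B4 = {c, e}  B5 = {b, e}  B6 = {d, g}  B7 = {a, d}
Tree: B1–B2, B2–B3, B3–B4, B3–B5, B2–B6, B1–B7
Every bag has size at most 2, so the width is 2 − 1 = 1 and tw(G) ≤ 1. Any graph with an edge has treewidth ≥ 1, and G has the edge h–d. Therefore the treewidth is 1.

1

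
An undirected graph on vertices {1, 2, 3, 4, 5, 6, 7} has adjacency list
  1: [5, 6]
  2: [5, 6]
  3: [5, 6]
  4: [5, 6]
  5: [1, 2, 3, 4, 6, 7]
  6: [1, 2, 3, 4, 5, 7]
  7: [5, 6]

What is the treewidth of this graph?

A width-2 tree decomposition is:
Bags: B1 = {2, 5, 6}  B2 = {4, 5, 6}  B3 = {1, 5, 6}  B4 = {3, 5, 6}  B5 = {5, 6, 7}
Tree: B1–B2, B1–B3, B2–B4, B1–B5
The largest bag has 3 vertices, giving width 2; this decomposition certifies tw(G) ≤ 2. For the lower bound, the 3 vertices {1, 5, 6} are pairwise adjacent, and any tree decomposition puts a clique entirely inside one bag — forcing width ≥ 2. Combining the bounds, tw(G) = 2.

2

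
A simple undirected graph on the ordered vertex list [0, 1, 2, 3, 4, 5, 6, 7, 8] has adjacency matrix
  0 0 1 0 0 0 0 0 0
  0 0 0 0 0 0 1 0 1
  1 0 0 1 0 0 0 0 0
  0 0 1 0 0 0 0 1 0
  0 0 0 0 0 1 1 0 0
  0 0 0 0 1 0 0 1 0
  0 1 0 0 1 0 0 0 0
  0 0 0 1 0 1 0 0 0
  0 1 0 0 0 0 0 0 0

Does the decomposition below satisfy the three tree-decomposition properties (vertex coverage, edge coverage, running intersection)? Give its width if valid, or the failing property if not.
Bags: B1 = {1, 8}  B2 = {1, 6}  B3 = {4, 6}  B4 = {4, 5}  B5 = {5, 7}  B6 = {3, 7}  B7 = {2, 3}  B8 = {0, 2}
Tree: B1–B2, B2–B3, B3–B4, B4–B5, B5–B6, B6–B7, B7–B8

Yes; width 1.

Checking the three conditions: (i) the bags cover all of {0, 1, 2, 3, 4, 5, 6, 7, 8}; (ii) for each edge, some bag contains both endpoints; (iii) the bags containing any fixed vertex form a subtree. All hold, so the decomposition is valid with width 2 − 1 = 1.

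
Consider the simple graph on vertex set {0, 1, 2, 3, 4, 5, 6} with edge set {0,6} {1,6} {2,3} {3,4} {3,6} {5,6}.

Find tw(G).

1

A width-1 tree decomposition is:
Bags: B1 = {0, 6}  B2 = {5, 6}  B3 = {3, 6}  B4 = {1, 6}  B5 = {3, 4}  B6 = {2, 3}
Tree: B1–B2, B2–B3, B3–B4, B3–B5, B5–B6
Each bag holds 2 vertices, so the decomposition has width 1, which upper-bounds the treewidth. G has an edge, so its treewidth is at least 1. The upper and lower bounds meet at 1, so that is the treewidth.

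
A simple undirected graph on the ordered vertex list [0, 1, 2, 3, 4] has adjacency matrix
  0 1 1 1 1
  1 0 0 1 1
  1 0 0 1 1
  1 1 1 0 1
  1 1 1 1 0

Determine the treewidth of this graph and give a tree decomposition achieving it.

Each bag holds 4 vertices, so the decomposition has width 3, which upper-bounds the treewidth. On the other hand G contains the 4-clique {0, 1, 3, 4}. A clique must lie in a single bag of any decomposition, so no decomposition can have width below 3. Hence tw(G) = 3 exactly.

Treewidth 3.
One such decomposition:
Bags: B1 = {0, 1, 3, 4}  B2 = {0, 2, 3, 4}
Tree: B1–B2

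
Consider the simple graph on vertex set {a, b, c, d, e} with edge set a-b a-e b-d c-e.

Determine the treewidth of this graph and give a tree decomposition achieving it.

Each bag holds 2 vertices, so the decomposition has width 1, which upper-bounds the treewidth. G has an edge, so its treewidth is at least 1. The upper and lower bounds meet at 1, so that is the treewidth.

Treewidth 1.
One optimal decomposition is:
Bags: B1 = {b, d}  B2 = {a, b}  B3 = {a, e}  B4 = {c, e}
Tree: B1–B2, B2–B3, B3–B4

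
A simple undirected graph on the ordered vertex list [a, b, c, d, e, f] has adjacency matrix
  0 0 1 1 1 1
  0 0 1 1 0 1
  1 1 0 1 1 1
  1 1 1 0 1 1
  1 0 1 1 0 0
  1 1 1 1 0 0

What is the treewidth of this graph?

A width-3 tree decomposition is:
Bags: B1 = {a, c, d, e}  B2 = {a, c, d, f}  B3 = {b, c, d, f}
Tree: B1–B2, B2–B3
The largest bag has 4 vertices, giving width 3; this decomposition certifies tw(G) ≤ 3. On the other hand G contains the 4-clique {a, c, d, e}. A clique must lie in a single bag of any decomposition, so no decomposition can have width below 3. Hence tw(G) = 3 exactly.

3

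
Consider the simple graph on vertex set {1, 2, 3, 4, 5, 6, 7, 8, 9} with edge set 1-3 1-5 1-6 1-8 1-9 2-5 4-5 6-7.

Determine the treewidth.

A width-1 tree decomposition is:
Bags: B1 = {2, 5}  B2 = {1, 5}  B3 = {1, 6}  B4 = {4, 5}  B5 = {6, 7}  B6 = {1, 3}  B7 = {1, 9}  B8 = {1, 8}
Tree: B1–B2, B2–B3, B2–B4, B3–B5, B2–B6, B3–B7, B7–B8
The largest bag has 2 vertices, giving width 1; this decomposition certifies tw(G) ≤ 1. G has an edge, so its treewidth is at least 1. The upper and lower bounds meet at 1, so that is the treewidth.

1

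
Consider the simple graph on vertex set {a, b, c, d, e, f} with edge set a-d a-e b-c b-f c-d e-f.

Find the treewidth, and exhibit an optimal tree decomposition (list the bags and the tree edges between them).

Treewidth 2.
One optimal decomposition is:
Bags: B1 = {b, c, f}  B2 = {c, e, f}  B3 = {a, c, e}  B4 = {a, c, d}
Tree: B1–B2, B2–B3, B3–B4

Each bag holds 3 vertices, so the decomposition has width 2, which upper-bounds the treewidth. Since c–b–f–e–a–d–c is a cycle in G, G is not acyclic. Forests are exactly the graphs of treewidth ≤ 1, so tw(G) ≥ 2. Hence tw(G) = 2 exactly.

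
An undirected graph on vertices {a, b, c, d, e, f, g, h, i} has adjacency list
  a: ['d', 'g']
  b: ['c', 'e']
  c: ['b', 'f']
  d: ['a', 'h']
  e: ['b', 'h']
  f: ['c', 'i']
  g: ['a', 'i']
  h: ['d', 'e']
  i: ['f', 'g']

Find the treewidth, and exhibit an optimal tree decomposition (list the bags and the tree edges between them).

Every bag has size at most 3, so the width is 3 − 1 = 2 and tw(G) ≤ 2. Since i–g–a–d–h–e–b–c–f–i is a cycle in G, G is not acyclic. Forests are exactly the graphs of treewidth ≤ 1, so tw(G) ≥ 2. The upper and lower bounds meet at 2, so that is the treewidth.

Treewidth 2.
One such decomposition:
Bags: B1 = {a, g, i}  B2 = {a, d, i}  B3 = {d, h, i}  B4 = {e, h, i}  B5 = {b, e, i}  B6 = {b, c, i}  B7 = {c, f, i}
Tree: B1–B2, B2–B3, B3–B4, B4–B5, B5–B6, B6–B7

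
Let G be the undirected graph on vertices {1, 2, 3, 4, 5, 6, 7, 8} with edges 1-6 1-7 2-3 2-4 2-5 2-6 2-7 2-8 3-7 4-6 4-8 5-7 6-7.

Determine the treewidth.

2

A width-2 tree decomposition is:
Bags: B1 = {1, 6, 7}  B2 = {2, 6, 7}  B3 = {2, 3, 7}  B4 = {2, 5, 7}  B5 = {2, 4, 6}  B6 = {2, 4, 8}
Tree: B1–B2, B2–B3, B3–B4, B2–B5, B5–B6
The largest bag has 3 vertices, giving width 2; this decomposition certifies tw(G) ≤ 2. Conversely, {1, 6, 7} is a clique of size 3, and the vertices of any clique must share a bag in every tree decomposition; so some bag has ≥ 3 vertices and tw(G) ≥ 2. Therefore the treewidth is 2.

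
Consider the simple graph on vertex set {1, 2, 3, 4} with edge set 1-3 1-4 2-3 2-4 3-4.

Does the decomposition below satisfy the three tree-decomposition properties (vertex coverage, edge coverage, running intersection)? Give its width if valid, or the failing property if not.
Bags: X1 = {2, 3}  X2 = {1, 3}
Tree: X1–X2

No — vertex 4 appears in no bag.

A tree decomposition must satisfy three properties: every vertex lies in some bag; for every edge, both endpoints lie together in some bag; and for every vertex, the bags containing it form a connected subtree. Here vertex 4 appears in no bag, so the decomposition is invalid.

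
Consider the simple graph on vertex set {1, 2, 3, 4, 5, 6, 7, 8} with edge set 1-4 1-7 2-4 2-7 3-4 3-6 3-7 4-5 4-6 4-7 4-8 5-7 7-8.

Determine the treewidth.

A width-2 tree decomposition is:
Bags: B1 = {3, 4, 7}  B2 = {2, 4, 7}  B3 = {4, 5, 7}  B4 = {3, 4, 6}  B5 = {4, 7, 8}  B6 = {1, 4, 7}
Tree: B1–B2, B1–B3, B1–B4, B1–B5, B3–B6
Each bag holds 3 vertices, so the decomposition has width 2, which upper-bounds the treewidth. On the other hand G contains the 3-clique {3, 4, 6}. A clique must lie in a single bag of any decomposition, so no decomposition can have width below 2. Combining the bounds, tw(G) = 2.

2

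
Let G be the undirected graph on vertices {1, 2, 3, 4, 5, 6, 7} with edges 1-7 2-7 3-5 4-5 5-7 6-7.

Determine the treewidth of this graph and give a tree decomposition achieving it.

Treewidth 1.
One such decomposition:
Bags: B1 = {2, 7}  B2 = {5, 7}  B3 = {4, 5}  B4 = {6, 7}  B5 = {1, 7}  B6 = {3, 5}
Tree: B1–B2, B2–B3, B1–B4, B4–B5, B3–B6

Each bag holds 2 vertices, so the decomposition has width 1, which upper-bounds the treewidth. Any graph with an edge has treewidth ≥ 1, and G has the edge 2–7. The upper and lower bounds meet at 1, so that is the treewidth.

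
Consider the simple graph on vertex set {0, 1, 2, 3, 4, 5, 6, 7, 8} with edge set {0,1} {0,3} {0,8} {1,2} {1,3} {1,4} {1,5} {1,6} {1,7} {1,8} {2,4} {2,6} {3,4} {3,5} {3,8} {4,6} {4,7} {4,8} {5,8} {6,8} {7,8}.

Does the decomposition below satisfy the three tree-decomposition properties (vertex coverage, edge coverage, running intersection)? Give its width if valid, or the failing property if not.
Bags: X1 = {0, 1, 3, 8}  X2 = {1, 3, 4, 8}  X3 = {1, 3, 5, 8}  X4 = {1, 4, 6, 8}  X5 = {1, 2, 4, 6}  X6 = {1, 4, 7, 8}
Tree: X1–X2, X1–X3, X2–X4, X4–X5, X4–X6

Vertex coverage: the bags together contain {0, 1, 2, 3, 4, 5, 6, 7, 8}, the full vertex set. Edge coverage: each edge of G has both endpoints in at least one bag. Running intersection: for every vertex, the bags containing it form a connected subtree. All three properties hold, so this is a valid tree decomposition of width max|bag| − 1 = 3, and hence tw(G) ≤ 3.

Yes; width 3.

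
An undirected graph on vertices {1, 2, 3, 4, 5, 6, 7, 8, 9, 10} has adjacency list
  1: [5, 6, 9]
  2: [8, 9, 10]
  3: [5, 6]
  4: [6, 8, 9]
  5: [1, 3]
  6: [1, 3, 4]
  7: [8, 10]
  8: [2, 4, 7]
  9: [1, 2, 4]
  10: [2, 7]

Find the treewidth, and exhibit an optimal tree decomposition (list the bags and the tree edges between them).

Treewidth 2.
One such decomposition:
Bags: B1 = {1, 3, 5}  B2 = {1, 3, 6}  B3 = {1, 6, 9}  B4 = {4, 6, 9}  B5 = {2, 4, 9}  B6 = {2, 4, 8}  B7 = {2, 8, 10}  B8 = {7, 8, 10}
Tree: B1–B2, B2–B3, B3–B4, B4–B5, B5–B6, B6–B7, B7–B8

The largest bag has 3 vertices, giving width 2; this decomposition certifies tw(G) ≤ 2. Since 5–3–6–1–5 is a cycle in G, G is not acyclic. Forests are exactly the graphs of treewidth ≤ 1, so tw(G) ≥ 2. The upper and lower bounds meet at 2, so that is the treewidth.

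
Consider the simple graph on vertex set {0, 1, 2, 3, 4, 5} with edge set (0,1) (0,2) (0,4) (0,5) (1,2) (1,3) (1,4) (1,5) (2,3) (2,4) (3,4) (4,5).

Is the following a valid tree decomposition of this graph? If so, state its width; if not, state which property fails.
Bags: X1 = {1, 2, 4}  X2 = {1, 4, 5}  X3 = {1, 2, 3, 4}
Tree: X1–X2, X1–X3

A tree decomposition must satisfy three properties: every vertex lies in some bag; for every edge, both endpoints lie together in some bag; and for every vertex, the bags containing it form a connected subtree. Here vertex 0 appears in no bag, so the decomposition is invalid.

No — vertex 0 appears in no bag.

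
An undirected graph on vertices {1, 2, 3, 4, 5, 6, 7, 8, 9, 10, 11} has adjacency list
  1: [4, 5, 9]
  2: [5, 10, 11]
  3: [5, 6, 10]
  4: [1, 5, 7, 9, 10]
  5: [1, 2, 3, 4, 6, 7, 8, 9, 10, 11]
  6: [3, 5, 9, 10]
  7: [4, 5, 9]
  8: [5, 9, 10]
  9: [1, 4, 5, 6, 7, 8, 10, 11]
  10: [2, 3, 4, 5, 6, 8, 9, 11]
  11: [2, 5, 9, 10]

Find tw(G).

3

A width-3 tree decomposition is:
Bags: B1 = {4, 5, 9, 10}  B2 = {5, 6, 9, 10}  B3 = {5, 9, 10, 11}  B4 = {4, 5, 7, 9}  B5 = {1, 4, 5, 9}  B6 = {3, 5, 6, 10}  B7 = {2, 5, 10, 11}  B8 = {5, 8, 9, 10}
Tree: B1–B2, B2–B3, B1–B4, B1–B5, B2–B6, B3–B7, B1–B8
Every bag has size at most 4, so the width is 4 − 1 = 3 and tw(G) ≤ 3. For the lower bound, the 4 vertices {1, 4, 5, 9} are pairwise adjacent, and any tree decomposition puts a clique entirely inside one bag — forcing width ≥ 3. Therefore the treewidth is 3.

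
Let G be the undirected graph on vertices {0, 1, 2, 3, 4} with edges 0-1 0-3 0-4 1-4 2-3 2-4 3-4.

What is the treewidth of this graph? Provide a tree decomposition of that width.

Every bag has size at most 3, so the width is 3 − 1 = 2 and tw(G) ≤ 2. Conversely, {0, 1, 4} is a clique of size 3, and the vertices of any clique must share a bag in every tree decomposition; so some bag has ≥ 3 vertices and tw(G) ≥ 2. Therefore the treewidth is 2.

Treewidth 2.
Bags: B1 = {2, 3, 4}  B2 = {0, 3, 4}  B3 = {0, 1, 4}
Tree: B1–B2, B2–B3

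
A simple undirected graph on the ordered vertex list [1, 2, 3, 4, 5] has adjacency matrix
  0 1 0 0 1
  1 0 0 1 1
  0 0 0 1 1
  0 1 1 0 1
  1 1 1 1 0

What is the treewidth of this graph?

A width-2 tree decomposition is:
Bags: B1 = {3, 4, 5}  B2 = {2, 4, 5}  B3 = {1, 2, 5}
Tree: B1–B2, B2–B3
Each bag holds 3 vertices, so the decomposition has width 2, which upper-bounds the treewidth. Conversely, {1, 2, 5} is a clique of size 3, and the vertices of any clique must share a bag in every tree decomposition; so some bag has ≥ 3 vertices and tw(G) ≥ 2. The upper and lower bounds meet at 2, so that is the treewidth.

2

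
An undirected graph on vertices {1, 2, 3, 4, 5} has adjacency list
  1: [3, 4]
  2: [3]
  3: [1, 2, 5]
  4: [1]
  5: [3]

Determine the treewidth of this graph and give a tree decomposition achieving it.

Treewidth 1.
One such decomposition:
Bags: B1 = {1, 3}  B2 = {2, 3}  B3 = {1, 4}  B4 = {3, 5}
Tree: B1–B2, B1–B3, B1–B4

Every bag has size at most 2, so the width is 2 − 1 = 1 and tw(G) ≤ 1. Any graph with an edge has treewidth ≥ 1, and G has the edge 1–3. Hence tw(G) = 1 exactly.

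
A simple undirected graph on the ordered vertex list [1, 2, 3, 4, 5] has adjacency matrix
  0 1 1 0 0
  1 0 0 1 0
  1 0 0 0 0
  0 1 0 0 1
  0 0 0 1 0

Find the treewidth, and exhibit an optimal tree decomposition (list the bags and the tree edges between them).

Treewidth 1.
Bags: B1 = {4, 5}  B2 = {2, 4}  B3 = {1, 2}  B4 = {1, 3}
Tree: B1–B2, B2–B3, B3–B4

Each bag holds 2 vertices, so the decomposition has width 1, which upper-bounds the treewidth. Since G has at least one edge (e.g. 5–4), it is not an edgeless graph, so tw(G) ≥ 1. Combining the bounds, tw(G) = 1.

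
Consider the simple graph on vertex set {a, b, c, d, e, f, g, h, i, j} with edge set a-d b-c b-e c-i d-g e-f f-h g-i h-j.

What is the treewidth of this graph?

1

A width-1 tree decomposition is:
Bags: B1 = {a, d}  B2 = {d, g}  B3 = {g, i}  B4 = {c, i}  B5 = {b, c}  B6 = {b, e}  B7 = {e, f}  B8 = {f, h}  B9 = {h, j}
Tree: B1–B2, B2–B3, B3–B4, B4–B5, B5–B6, B6–B7, B7–B8, B8–B9
Every bag has size at most 2, so the width is 2 − 1 = 1 and tw(G) ≤ 1. G has an edge, so its treewidth is at least 1. Therefore the treewidth is 1.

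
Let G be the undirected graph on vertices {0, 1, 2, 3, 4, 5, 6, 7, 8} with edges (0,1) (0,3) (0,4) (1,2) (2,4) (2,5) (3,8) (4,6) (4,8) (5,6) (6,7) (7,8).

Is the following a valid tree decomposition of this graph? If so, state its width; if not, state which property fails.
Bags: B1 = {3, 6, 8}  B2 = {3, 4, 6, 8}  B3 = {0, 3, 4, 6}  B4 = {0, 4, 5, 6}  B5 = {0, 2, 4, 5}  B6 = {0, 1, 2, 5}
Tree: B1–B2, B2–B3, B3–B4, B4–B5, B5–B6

A tree decomposition must satisfy three properties: every vertex lies in some bag; for every edge, both endpoints lie together in some bag; and for every vertex, the bags containing it form a connected subtree. Here vertex 7 appears in no bag, so the decomposition is invalid.

No — vertex 7 appears in no bag.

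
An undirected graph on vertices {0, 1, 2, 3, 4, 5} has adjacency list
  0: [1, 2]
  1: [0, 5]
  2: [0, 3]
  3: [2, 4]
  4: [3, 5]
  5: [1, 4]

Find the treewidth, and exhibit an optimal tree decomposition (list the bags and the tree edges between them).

Each bag holds 3 vertices, so the decomposition has width 2, which upper-bounds the treewidth. For the lower bound, G contains the cycle 5–4–3–2–0–1–5, so G is not a forest; only forests have treewidth ≤ 1, hence tw(G) ≥ 2. Combining the bounds, tw(G) = 2.

Treewidth 2.
One optimal decomposition is:
Bags: B1 = {3, 4, 5}  B2 = {2, 3, 5}  B3 = {0, 2, 5}  B4 = {0, 1, 5}
Tree: B1–B2, B2–B3, B3–B4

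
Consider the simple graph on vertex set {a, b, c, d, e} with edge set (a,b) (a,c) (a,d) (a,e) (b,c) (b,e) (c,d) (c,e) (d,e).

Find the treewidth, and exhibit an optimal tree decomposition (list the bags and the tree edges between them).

Every bag has size at most 4, so the width is 4 − 1 = 3 and tw(G) ≤ 3. For the lower bound, the 4 vertices {a, c, d, e} are pairwise adjacent, and any tree decomposition puts a clique entirely inside one bag — forcing width ≥ 3. Combining the bounds, tw(G) = 3.

Treewidth 3.
Bags: B1 = {a, c, d, e}  B2 = {a, b, c, e}
Tree: B1–B2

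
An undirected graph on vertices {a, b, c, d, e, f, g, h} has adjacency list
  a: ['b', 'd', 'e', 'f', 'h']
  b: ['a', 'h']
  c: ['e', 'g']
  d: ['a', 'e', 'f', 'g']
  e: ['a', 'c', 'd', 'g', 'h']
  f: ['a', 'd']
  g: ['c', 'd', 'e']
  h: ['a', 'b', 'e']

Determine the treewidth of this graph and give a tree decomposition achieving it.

Every bag has size at most 3, so the width is 3 − 1 = 2 and tw(G) ≤ 2. For the lower bound, the 3 vertices {d, e, g} are pairwise adjacent, and any tree decomposition puts a clique entirely inside one bag — forcing width ≥ 2. The upper and lower bounds meet at 2, so that is the treewidth.

Treewidth 2.
One optimal decomposition is:
Bags: B1 = {d, e, g}  B2 = {a, d, e}  B3 = {a, e, h}  B4 = {a, d, f}  B5 = {c, e, g}  B6 = {a, b, h}
Tree: B1–B2, B2–B3, B2–B4, B1–B5, B3–B6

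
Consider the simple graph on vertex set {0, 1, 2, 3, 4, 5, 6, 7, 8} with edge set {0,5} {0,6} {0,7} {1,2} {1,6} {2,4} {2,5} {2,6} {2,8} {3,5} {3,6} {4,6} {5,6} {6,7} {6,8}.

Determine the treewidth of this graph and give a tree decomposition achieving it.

Every bag has size at most 3, so the width is 3 − 1 = 2 and tw(G) ≤ 2. On the other hand G contains the 3-clique {0, 5, 6}. A clique must lie in a single bag of any decomposition, so no decomposition can have width below 2. The upper and lower bounds meet at 2, so that is the treewidth.

Treewidth 2.
One such decomposition:
Bags: B1 = {0, 6, 7}  B2 = {0, 5, 6}  B3 = {2, 5, 6}  B4 = {1, 2, 6}  B5 = {2, 6, 8}  B6 = {2, 4, 6}  B7 = {3, 5, 6}
Tree: B1–B2, B2–B3, B3–B4, B4–B5, B4–B6, B3–B7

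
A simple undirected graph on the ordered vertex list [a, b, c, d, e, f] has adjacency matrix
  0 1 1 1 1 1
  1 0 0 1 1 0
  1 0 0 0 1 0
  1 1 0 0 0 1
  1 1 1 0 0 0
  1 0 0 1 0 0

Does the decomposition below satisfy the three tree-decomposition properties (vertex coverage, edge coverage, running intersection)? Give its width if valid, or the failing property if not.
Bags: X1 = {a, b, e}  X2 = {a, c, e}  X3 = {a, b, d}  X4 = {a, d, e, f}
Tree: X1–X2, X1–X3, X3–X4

A tree decomposition must satisfy three properties: every vertex lies in some bag; for every edge, both endpoints lie together in some bag; and for every vertex, the bags containing it form a connected subtree. Here bags containing vertex e are not connected in the tree, so the decomposition is invalid.

No — bags containing vertex e are not connected in the tree.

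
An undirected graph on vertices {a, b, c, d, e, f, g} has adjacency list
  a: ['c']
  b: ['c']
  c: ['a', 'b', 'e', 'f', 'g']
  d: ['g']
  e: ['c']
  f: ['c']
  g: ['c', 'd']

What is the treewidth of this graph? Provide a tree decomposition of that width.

Every bag has size at most 2, so the width is 2 − 1 = 1 and tw(G) ≤ 1. Any graph with an edge has treewidth ≥ 1, and G has the edge c–f. The upper and lower bounds meet at 1, so that is the treewidth.

Treewidth 1.
One optimal decomposition is:
Bags: B1 = {c, f}  B2 = {c, e}  B3 = {c, g}  B4 = {d, g}  B5 = {a, c}  B6 = {b, c}
Tree: B1–B2, B1–B3, B3–B4, B1–B5, B2–B6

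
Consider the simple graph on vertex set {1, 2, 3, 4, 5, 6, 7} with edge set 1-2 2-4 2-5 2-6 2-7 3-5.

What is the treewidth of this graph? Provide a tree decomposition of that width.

Every bag has size at most 2, so the width is 2 − 1 = 1 and tw(G) ≤ 1. G has an edge, so its treewidth is at least 1. The upper and lower bounds meet at 1, so that is the treewidth.

Treewidth 1.
One such decomposition:
Bags: B1 = {3, 5}  B2 = {2, 5}  B3 = {2, 4}  B4 = {1, 2}  B5 = {2, 7}  B6 = {2, 6}
Tree: B1–B2, B2–B3, B3–B4, B2–B5, B3–B6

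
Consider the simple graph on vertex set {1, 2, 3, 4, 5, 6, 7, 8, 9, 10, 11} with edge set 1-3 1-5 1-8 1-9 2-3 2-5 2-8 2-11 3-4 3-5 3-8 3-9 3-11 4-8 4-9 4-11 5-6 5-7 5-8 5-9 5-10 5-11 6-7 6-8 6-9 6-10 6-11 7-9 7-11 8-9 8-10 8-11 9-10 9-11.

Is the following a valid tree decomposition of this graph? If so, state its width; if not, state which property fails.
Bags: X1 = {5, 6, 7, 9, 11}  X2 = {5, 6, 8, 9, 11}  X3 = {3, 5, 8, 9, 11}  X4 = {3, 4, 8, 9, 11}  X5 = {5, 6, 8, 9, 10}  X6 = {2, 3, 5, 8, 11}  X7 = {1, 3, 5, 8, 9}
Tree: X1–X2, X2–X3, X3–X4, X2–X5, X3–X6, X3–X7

Every vertex of G appears in some bag (union = {1, 2, 3, 4, 5, 6, 7, 8, 9, 10, 11}); every edge is covered by a bag; and for each vertex v the set of bags containing v is connected in the bag tree. The decomposition is therefore valid. The largest bag has 5 vertices, so the width is 4.

Yes; width 4.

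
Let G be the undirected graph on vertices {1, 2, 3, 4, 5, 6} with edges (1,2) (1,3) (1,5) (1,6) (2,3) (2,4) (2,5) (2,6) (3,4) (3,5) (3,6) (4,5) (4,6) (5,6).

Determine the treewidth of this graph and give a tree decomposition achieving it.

Treewidth 4.
Bags: B1 = {2, 3, 4, 5, 6}  B2 = {1, 2, 3, 5, 6}
Tree: B1–B2

Each bag holds 5 vertices, so the decomposition has width 4, which upper-bounds the treewidth. For the lower bound, the 5 vertices {1, 2, 3, 5, 6} are pairwise adjacent, and any tree decomposition puts a clique entirely inside one bag — forcing width ≥ 4. Combining the bounds, tw(G) = 4.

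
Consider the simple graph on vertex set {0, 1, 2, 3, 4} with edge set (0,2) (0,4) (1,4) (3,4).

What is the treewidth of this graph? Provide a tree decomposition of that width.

Every bag has size at most 2, so the width is 2 − 1 = 1 and tw(G) ≤ 1. G has an edge, so its treewidth is at least 1. The upper and lower bounds meet at 1, so that is the treewidth.

Treewidth 1.
One such decomposition:
Bags: B1 = {0, 4}  B2 = {3, 4}  B3 = {1, 4}  B4 = {0, 2}
Tree: B1–B2, B2–B3, B1–B4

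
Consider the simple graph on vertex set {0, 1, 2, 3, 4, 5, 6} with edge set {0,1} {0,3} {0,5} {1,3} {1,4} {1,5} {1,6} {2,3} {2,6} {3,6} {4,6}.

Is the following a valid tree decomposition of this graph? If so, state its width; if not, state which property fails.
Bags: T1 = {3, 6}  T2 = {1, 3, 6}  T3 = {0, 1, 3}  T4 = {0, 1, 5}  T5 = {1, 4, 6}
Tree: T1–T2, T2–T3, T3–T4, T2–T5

A tree decomposition must satisfy three properties: every vertex lies in some bag; for every edge, both endpoints lie together in some bag; and for every vertex, the bags containing it form a connected subtree. Here vertex 2 appears in no bag, so the decomposition is invalid.

No — vertex 2 appears in no bag.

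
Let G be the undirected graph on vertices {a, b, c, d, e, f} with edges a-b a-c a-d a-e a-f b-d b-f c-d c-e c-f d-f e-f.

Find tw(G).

3

A width-3 tree decomposition is:
Bags: B1 = {a, c, d, f}  B2 = {a, b, d, f}  B3 = {a, c, e, f}
Tree: B1–B2, B1–B3
The largest bag has 4 vertices, giving width 3; this decomposition certifies tw(G) ≤ 3. Conversely, {a, c, d, f} is a clique of size 4, and the vertices of any clique must share a bag in every tree decomposition; so some bag has ≥ 4 vertices and tw(G) ≥ 3. Hence tw(G) = 3 exactly.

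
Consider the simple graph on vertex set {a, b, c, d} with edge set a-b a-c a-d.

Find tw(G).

1

A width-1 tree decomposition is:
Bags: B1 = {a, d}  B2 = {a, c}  B3 = {a, b}
Tree: B1–B2, B1–B3
Every bag has size at most 2, so the width is 2 − 1 = 1 and tw(G) ≤ 1. Any graph with an edge has treewidth ≥ 1, and G has the edge a–d. Combining the bounds, tw(G) = 1.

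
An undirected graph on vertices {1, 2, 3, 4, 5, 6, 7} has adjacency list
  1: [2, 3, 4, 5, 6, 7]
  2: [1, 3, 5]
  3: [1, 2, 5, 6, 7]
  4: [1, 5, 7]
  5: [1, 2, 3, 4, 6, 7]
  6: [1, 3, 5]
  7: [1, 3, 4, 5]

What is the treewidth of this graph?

A width-3 tree decomposition is:
Bags: B1 = {1, 4, 5, 7}  B2 = {1, 3, 5, 7}  B3 = {1, 2, 3, 5}  B4 = {1, 3, 5, 6}
Tree: B1–B2, B2–B3, B2–B4
Every bag has size at most 4, so the width is 4 − 1 = 3 and tw(G) ≤ 3. On the other hand G contains the 4-clique {1, 2, 3, 5}. A clique must lie in a single bag of any decomposition, so no decomposition can have width below 3. The upper and lower bounds meet at 3, so that is the treewidth.

3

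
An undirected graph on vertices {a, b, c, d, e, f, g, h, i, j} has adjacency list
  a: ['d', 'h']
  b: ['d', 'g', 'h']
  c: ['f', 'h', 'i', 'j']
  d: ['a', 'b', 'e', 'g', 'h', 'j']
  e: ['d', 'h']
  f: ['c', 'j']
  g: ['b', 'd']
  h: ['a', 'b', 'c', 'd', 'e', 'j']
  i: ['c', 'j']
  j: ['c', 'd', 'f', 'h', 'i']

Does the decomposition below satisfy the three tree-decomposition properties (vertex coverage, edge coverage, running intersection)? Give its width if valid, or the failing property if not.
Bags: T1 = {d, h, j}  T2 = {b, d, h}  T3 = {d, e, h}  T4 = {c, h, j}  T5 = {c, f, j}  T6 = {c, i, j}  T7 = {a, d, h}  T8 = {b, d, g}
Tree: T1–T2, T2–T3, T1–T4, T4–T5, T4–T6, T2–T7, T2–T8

Checking the three conditions: (i) the bags cover all of {a, b, c, d, e, f, g, h, i, j}; (ii) for each edge, some bag contains both endpoints; (iii) the bags containing any fixed vertex form a subtree. All hold, so the decomposition is valid with width 3 − 1 = 2.

Yes; width 2.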